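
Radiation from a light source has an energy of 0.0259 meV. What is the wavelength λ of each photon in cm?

4.79 cm

(h = 6.62607015e-34 J·s, c = 2.99792458e8 m/s, 1 eV = 1.602176634e-19 J.)
Convert to SI: E = 0.0259 meV = 4.1496e-24 J.
The photon relation is λ = hc/E, giving λ = 0.04787 m.
Converting to cm: λ = 4.787 cm ≈ 4.79 cm.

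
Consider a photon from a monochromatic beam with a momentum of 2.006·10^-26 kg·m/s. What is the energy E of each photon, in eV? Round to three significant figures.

(c = 2.99792458·10^8 m/s, 1 eV = 1.602176634·10^-19 J.)
The photon relation is E = pc, giving E = 6.014·10^-18 J.
Converting to eV: E = 37.54 eV ≈ 37.5 eV.

37.5 eV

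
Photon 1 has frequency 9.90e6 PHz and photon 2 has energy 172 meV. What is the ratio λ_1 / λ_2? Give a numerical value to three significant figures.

4.20e-9

λ_1 = 3.028e-14 m (from frequency = 9.90e6 PHz, via λ = c/f).
λ_2 = 7.208e-6 m (from energy = 172 meV, via λ = hc/E).
Ratio = 3.028e-14 / 7.208e-6 = 4.20e-9.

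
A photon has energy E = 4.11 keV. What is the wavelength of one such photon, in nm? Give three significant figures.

0.302 nm

Convert to SI: E = 4.11 keV = 6.5849·10^-16 J.
The photon relation is λ = hc/E, giving λ = 3.017·10^-10 m.
Converting to nm: λ = 0.3017 nm ≈ 0.302 nm.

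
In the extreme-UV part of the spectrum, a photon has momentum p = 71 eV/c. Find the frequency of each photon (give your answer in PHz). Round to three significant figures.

Take h = 6.62607015 × 10^-34 J·s, c = 2.99792458 × 10^8 m/s, 1 eV = 1.602176634 × 10^-19 J.
In SI units: p = 71 eV/c = 3.7944 × 10^-26 kg·m/s.
Apply f = pc/h: f = 1.717 × 10^16 Hz.
Converting to PHz: f = 17.17 PHz ≈ 17.2 PHz.

17.2 PHz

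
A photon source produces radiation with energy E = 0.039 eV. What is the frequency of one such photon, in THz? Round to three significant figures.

9.43 THz

(h = 6.62607015·10^-34 J·s, 1 eV = 1.602176634·10^-19 J.)
First convert: E = 0.039 eV = 6.2485·10^-21 J.
The photon relation is f = E/h, giving f = 9.430·10^12 Hz.
Converting to THz: f = 9.430 THz ≈ 9.43 THz.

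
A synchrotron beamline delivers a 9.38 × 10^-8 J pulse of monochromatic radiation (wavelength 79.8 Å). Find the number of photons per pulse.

Per-photon energy: E = 2.489 × 10^-17 J (from wavelength = 79.8 Å).
N = E_total / E_photon = 9.38 × 10^-8 J / 2.489 × 10^-17 J = 3.77 × 10^9.

3.77 × 10^9 photons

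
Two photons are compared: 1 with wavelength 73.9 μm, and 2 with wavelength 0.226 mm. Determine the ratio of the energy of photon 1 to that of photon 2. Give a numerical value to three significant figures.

E_1 = 2.688·10^-21 J (from wavelength = 73.9 μm, via E = hc/λ).
E_2 = 8.790·10^-22 J (from wavelength = 0.226 mm, via E = hc/λ).
Ratio = 2.688·10^-21 / 8.790·10^-22 = 3.06.

3.06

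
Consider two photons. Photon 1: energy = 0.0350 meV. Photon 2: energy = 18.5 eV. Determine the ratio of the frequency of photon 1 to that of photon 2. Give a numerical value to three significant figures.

f_1 = 8.463·10^9 Hz (from energy = 0.0350 meV, via f = E/h).
f_2 = 4.473·10^15 Hz (from energy = 18.5 eV, via f = E/h).
Ratio = 8.463·10^9 / 4.473·10^15 = 1.89·10^-6.

1.89·10^-6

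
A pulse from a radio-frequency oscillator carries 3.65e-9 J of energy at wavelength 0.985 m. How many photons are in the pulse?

Per-photon energy: E = 2.017e-25 J (from wavelength = 0.985 m).
N = E_total / E_photon = 3.65e-9 J / 2.017e-25 J = 1.81e16.

1.81e16 photons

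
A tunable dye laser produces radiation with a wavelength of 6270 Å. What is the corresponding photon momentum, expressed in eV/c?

(h = 6.62607015·10^-34 J·s, c = 2.99792458·10^8 m/s, 1 eV = 1.602176634·10^-19 J.)
Convert to SI: λ = 6270 Å = 6.27·10^-7 m.
Apply p = h/λ: p = 1.057·10^-27 kg·m/s.
Converting to eV/c: p = 1.977 eV/c ≈ 1.98 eV/c.

1.98 eV/c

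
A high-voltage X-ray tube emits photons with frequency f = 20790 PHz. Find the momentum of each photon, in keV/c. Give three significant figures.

Use h = 6.62607015e-34 J·s, c = 2.99792458e8 m/s, 1 eV = 1.602176634e-19 J.
Convert to SI: f = 20790 PHz = 2.079e19 Hz.
Since p = hf/c for a photon, p = 4.595e-23 kg·m/s.
Converting to keV/c: p = 85.98 keV/c ≈ 86.0 keV/c.

86.0 keV/c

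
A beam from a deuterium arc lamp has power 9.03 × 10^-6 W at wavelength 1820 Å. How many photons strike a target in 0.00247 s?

Total energy: E_total = P·t = 9.03 × 10^-6 × 0.00247 = 2.230 × 10^-8 J.
Per-photon energy: E = 1.091 × 10^-18 J.
N = E_total / E_photon = 2.04 × 10^10.

2.04 × 10^10 photons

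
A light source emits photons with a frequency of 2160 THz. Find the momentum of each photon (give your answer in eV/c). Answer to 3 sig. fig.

8.93 eV/c

Take h = 6.62607015 × 10^-34 J·s, c = 2.99792458 × 10^8 m/s, 1 eV = 1.602176634 × 10^-19 J.
Convert to SI: f = 2160 THz = 2.16 × 10^15 Hz.
Since p = hf/c for a photon, p = 4.774 × 10^-27 kg·m/s.
Converting to eV/c: p = 8.933 eV/c ≈ 8.93 eV/c.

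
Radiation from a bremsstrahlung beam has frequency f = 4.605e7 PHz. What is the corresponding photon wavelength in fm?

6.51 fm

Use c = 2.99792458e8 m/s.
First convert: f = 4.605e7 PHz = 4.605e22 Hz.
For a photon λ = c/f, so λ = 6.510e-15 m.
Converting to fm: λ = 6.510 fm ≈ 6.51 fm.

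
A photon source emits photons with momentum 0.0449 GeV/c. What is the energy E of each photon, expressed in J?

7.19 × 10^-12 J

Take c = 2.99792458 × 10^8 m/s, 1 eV = 1.602176634 × 10^-19 J.
In SI units: p = 0.0449 GeV/c = 2.3996 × 10^-20 kg·m/s.
Apply E = pc: E = 7.194 × 10^-12 J.
So E ≈ 7.19 × 10^-12 J.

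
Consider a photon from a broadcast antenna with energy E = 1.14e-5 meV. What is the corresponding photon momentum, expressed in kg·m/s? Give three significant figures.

(c = 2.99792458e8 m/s, 1 eV = 1.602176634e-19 J.)
First convert: E = 1.14e-5 meV = 1.8265e-27 J.
For a photon p = E/c, so p = 6.092e-36 kg·m/s.
So p ≈ 6.09e-36 kg·m/s.

6.09e-36 kg·m/s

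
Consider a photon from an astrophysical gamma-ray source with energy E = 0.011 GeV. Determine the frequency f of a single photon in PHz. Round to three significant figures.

2.66·10^6 PHz

First convert: E = 0.011 GeV = 1.7624·10^-12 J.
Apply f = E/h: f = 2.660·10^21 Hz.
Converting to PHz: f = 2.660·10^6 PHz ≈ 2.66·10^6 PHz.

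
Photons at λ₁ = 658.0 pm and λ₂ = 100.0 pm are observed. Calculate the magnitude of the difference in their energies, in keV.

10.5 keV

Using E = hc/λ: E₁ = 3.0189e-16 J, E₂ = 1.9864e-15 J.
|ΔE| = |3.0189e-16 − 1.9864e-15| = 1.68e-15 J = 10.5 keV.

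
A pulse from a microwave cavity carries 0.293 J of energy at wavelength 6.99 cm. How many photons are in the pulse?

Per-photon energy: E = 2.842 × 10^-24 J (from wavelength = 6.99 cm).
N = E_total / E_photon = 0.293 J / 2.842 × 10^-24 J = 1.03 × 10^23.

1.03 × 10^23 photons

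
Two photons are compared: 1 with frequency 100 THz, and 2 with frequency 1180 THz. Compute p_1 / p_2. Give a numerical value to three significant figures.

p_1 = 2.210 × 10^-28 kg·m/s (from frequency = 100 THz, via p = hf/c).
p_2 = 2.608 × 10^-27 kg·m/s (from frequency = 1180 THz, via p = hf/c).
Ratio = 2.210 × 10^-28 / 2.608 × 10^-27 = 0.0847.

0.0847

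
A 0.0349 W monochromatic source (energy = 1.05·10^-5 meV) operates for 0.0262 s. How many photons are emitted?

Total energy: E_total = P·t = 0.0349 × 0.0262 = 9.144·10^-4 J.
Per-photon energy: E = 1.682·10^-27 J.
N = E_total / E_photon = 5.44·10^23.

5.44·10^23 photons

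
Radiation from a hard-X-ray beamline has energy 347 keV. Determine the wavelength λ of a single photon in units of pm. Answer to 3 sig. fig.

First convert: E = 347 keV = 5.5596e-14 J.
Apply λ = hc/E: λ = 3.573e-12 m.
Converting to pm: λ = 3.573 pm ≈ 3.57 pm.

3.57 pm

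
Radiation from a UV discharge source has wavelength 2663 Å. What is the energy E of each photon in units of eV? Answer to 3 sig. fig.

4.66 eV

First convert: λ = 2663 Å = 2.663 × 10^-7 m.
Apply E = hc/λ: E = 7.459 × 10^-19 J.
Converting to eV: E = 4.656 eV ≈ 4.66 eV.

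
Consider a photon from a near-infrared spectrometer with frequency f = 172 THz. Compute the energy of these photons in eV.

In SI units: f = 172 THz = 1.72e14 Hz.
Since E = hf for a photon, E = 1.140e-19 J.
Converting to eV: E = 0.7113 eV ≈ 0.711 eV.

0.711 eV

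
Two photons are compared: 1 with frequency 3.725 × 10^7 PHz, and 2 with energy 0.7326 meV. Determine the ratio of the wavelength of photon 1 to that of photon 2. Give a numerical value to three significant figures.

4.76 × 10^-12

λ_1 = 8.048 × 10^-15 m (from frequency = 3.725 × 10^7 PHz, via λ = c/f).
λ_2 = 0.001692 m (from energy = 0.7326 meV, via λ = hc/E).
Ratio = 8.048 × 10^-15 / 0.001692 = 4.76 × 10^-12.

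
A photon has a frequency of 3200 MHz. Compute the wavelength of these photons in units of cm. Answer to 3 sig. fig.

In SI units: f = 3200 MHz = 3.2e9 Hz.
Since λ = c/f for a photon, λ = 0.09369 m.
Converting to cm: λ = 9.369 cm ≈ 9.37 cm.

9.37 cm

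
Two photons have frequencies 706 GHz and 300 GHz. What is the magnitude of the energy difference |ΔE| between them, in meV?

Using E = hf: E₁ = 4.678 × 10^-22 J, E₂ = 1.988 × 10^-22 J.
|ΔE| = |4.678 × 10^-22 − 1.988 × 10^-22| = 2.69 × 10^-22 J = 1.68 meV.

1.68 meV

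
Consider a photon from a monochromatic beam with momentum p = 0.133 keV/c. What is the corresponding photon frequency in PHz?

32.2 PHz

In SI units: p = 0.133 keV/c = 7.1079e-26 kg·m/s.
For a photon f = pc/h, so f = 3.216e16 Hz.
Converting to PHz: f = 32.16 PHz ≈ 32.2 PHz.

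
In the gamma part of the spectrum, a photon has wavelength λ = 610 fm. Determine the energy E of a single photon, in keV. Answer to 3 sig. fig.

Take h = 6.62607015·10^-34 J·s, c = 2.99792458·10^8 m/s, 1 eV = 1.602176634·10^-19 J.
In SI units: λ = 610 fm = 6.10·10^-13 m.
Since E = hc/λ for a photon, E = 3.256·10^-13 J.
Converting to keV: E = 2033 keV ≈ 2030 keV.

2030 keV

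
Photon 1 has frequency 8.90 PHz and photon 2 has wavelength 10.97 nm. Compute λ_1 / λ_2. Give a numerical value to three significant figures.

3.07

λ_1 = 3.368·10^-8 m (from frequency = 8.90 PHz, via λ = c/f).
λ_2 = 1.097·10^-8 m (from wavelength = 10.97 nm, via λ given directly).
Ratio = 3.368·10^-8 / 1.097·10^-8 = 3.07.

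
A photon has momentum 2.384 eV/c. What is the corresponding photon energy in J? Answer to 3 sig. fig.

Convert to SI: p = 2.384 eV/c = 1.2741 × 10^-27 kg·m/s.
Since E = pc for a photon, E = 3.820 × 10^-19 J.
So E ≈ 3.82 × 10^-19 J.

3.82 × 10^-19 J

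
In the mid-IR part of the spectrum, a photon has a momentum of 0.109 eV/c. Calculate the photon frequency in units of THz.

Use h = 6.62607015 × 10^-34 J·s, c = 2.99792458 × 10^8 m/s, 1 eV = 1.602176634 × 10^-19 J.
In SI units: p = 0.109 eV/c = 5.8253 × 10^-29 kg·m/s.
Apply f = pc/h: f = 2.636 × 10^13 Hz.
Converting to THz: f = 26.36 THz ≈ 26.4 THz.

26.4 THz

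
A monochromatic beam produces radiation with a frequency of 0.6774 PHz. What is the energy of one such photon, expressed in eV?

First convert: f = 0.6774 PHz = 6.774e14 Hz.
For a photon E = hf, so E = 4.488e-19 J.
Converting to eV: E = 2.802 eV ≈ 2.80 eV.

2.80 eV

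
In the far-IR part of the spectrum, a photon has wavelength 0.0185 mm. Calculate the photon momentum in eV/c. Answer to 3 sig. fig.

0.0670 eV/c

First convert: λ = 0.0185 mm = 1.85 × 10^-5 m.
For a photon p = h/λ, so p = 3.582 × 10^-29 kg·m/s.
Converting to eV/c: p = 0.06702 eV/c ≈ 0.0670 eV/c.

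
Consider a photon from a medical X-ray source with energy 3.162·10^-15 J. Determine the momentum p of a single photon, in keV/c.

(c = 2.99792458·10^8 m/s, 1 eV = 1.602176634·10^-19 J.)
For a photon p = E/c, so p = 1.055·10^-23 kg·m/s.
Converting to keV/c: p = 19.74 keV/c ≈ 19.7 keV/c.

19.7 keV/c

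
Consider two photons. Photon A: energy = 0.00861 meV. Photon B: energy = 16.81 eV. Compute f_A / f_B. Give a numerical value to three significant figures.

5.12e-7

f_A = 2.082e9 Hz (from energy = 0.00861 meV, via f = E/h).
f_B = 4.065e15 Hz (from energy = 16.81 eV, via f = E/h).
Ratio = 2.082e9 / 4.065e15 = 5.12e-7.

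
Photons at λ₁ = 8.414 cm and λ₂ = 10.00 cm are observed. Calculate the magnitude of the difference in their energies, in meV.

Using E = hc/λ: E₁ = 2.3609·10^-24 J, E₂ = 1.9864·10^-24 J.
|ΔE| = |2.3609·10^-24 − 1.9864·10^-24| = 3.74·10^-25 J = 2.34·10^-3 meV.

2.34·10^-3 meV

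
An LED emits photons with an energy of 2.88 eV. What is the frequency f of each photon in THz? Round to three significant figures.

First convert: E = 2.88 eV = 4.6143 × 10^-19 J.
For a photon f = E/h, so f = 6.964 × 10^14 Hz.
Converting to THz: f = 696.4 THz ≈ 696 THz.

696 THz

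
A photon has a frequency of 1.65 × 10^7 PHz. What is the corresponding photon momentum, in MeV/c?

68.2 MeV/c

Convert to SI: f = 1.65 × 10^7 PHz = 1.65 × 10^22 Hz.
The photon relation is p = hf/c, giving p = 3.647 × 10^-20 kg·m/s.
Converting to MeV/c: p = 68.24 MeV/c ≈ 68.2 MeV/c.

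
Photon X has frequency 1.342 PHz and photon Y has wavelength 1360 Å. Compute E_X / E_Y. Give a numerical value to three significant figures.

E_X = 8.892e-19 J (from frequency = 1.342 PHz, via E = hf).
E_Y = 1.461e-18 J (from wavelength = 1360 Å, via E = hc/λ).
Ratio = 8.892e-19 / 1.461e-18 = 0.609.

0.609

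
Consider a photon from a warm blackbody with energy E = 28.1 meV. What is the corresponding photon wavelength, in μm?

(h = 6.62607015 × 10^-34 J·s, c = 2.99792458 × 10^8 m/s, 1 eV = 1.602176634 × 10^-19 J.)
In SI units: E = 28.1 meV = 4.5021 × 10^-21 J.
For a photon λ = hc/E, so λ = 4.412 × 10^-5 m.
Converting to μm: λ = 44.12 μm ≈ 44.1 μm.

44.1 μm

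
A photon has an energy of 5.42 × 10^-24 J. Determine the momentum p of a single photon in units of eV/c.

Take c = 2.99792458 × 10^8 m/s, 1 eV = 1.602176634 × 10^-19 J.
For a photon p = E/c, so p = 1.808 × 10^-32 kg·m/s.
Converting to eV/c: p = 3.383 × 10^-5 eV/c ≈ 3.38 × 10^-5 eV/c.

3.38 × 10^-5 eV/c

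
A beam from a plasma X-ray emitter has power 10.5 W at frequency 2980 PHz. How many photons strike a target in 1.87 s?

9.94 × 10^15 photons

Total energy: E_total = P·t = 10.5 × 1.87 = 19.64 J.
Per-photon energy: E = 1.975 × 10^-15 J.
N = E_total / E_photon = 9.94 × 10^15.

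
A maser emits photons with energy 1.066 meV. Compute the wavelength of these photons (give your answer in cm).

Convert to SI: E = 1.066 meV = 1.7079e-22 J.
For a photon λ = hc/E, so λ = 0.001163 m.
Converting to cm: λ = 0.1163 cm ≈ 0.116 cm.

0.116 cm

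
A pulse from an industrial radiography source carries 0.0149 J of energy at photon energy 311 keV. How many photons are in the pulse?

2.99 × 10^11 photons

Per-photon energy: E = 4.983 × 10^-14 J (from energy = 311 keV).
N = E_total / E_photon = 0.0149 J / 4.983 × 10^-14 J = 2.99 × 10^11.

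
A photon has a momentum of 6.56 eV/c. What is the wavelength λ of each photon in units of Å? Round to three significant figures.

1890 Å

First convert: p = 6.56 eV/c = 3.5059 × 10^-27 kg·m/s.
The photon relation is λ = h/p, giving λ = 1.890 × 10^-7 m.
Converting to Å: λ = 1890 Å ≈ 1890 Å.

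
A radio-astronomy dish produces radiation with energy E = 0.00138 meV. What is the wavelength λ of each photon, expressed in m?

0.898 m

First convert: E = 0.00138 meV = 2.2110·10^-25 J.
Apply λ = hc/E: λ = 0.8984 m.
So λ ≈ 0.898 m.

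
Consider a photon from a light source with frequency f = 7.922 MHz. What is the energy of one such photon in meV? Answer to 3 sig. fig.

Take h = 6.62607015e-34 J·s, 1 eV = 1.602176634e-19 J.
In SI units: f = 7.922 MHz = 7.922e6 Hz.
The photon relation is E = hf, giving E = 5.249e-27 J.
Converting to meV: E = 3.276e-5 meV ≈ 3.28e-5 meV.

3.28e-5 meV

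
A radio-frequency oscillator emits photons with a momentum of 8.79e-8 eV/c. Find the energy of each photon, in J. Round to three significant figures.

In SI units: p = 8.79e-8 eV/c = 4.6976e-35 kg·m/s.
Since E = pc for a photon, E = 1.408e-26 J.
So E ≈ 1.41e-26 J.

1.41e-26 J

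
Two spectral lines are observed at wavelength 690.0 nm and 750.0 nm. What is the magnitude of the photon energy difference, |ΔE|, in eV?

Using E = hc/λ: E₁ = 2.8789 × 10^-19 J, E₂ = 2.6486 × 10^-19 J.
|ΔE| = |2.8789 × 10^-19 − 2.6486 × 10^-19| = 2.30 × 10^-20 J = 0.144 eV.

0.144 eV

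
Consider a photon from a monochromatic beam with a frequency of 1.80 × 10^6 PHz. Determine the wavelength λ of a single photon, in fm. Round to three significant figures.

167 fm

Convert to SI: f = 1.80 × 10^6 PHz = 1.80 × 10^21 Hz.
Since λ = c/f for a photon, λ = 1.666 × 10^-13 m.
Converting to fm: λ = 166.6 fm ≈ 167 fm.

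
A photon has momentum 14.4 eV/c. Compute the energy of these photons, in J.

(c = 2.99792458·10^8 m/s, 1 eV = 1.602176634·10^-19 J.)
In SI units: p = 14.4 eV/c = 7.6958·10^-27 kg·m/s.
For a photon E = pc, so E = 2.307·10^-18 J.
So E ≈ 2.31·10^-18 J.

2.31·10^-18 J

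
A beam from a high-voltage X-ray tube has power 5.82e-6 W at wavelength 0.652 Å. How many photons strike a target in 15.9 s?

3.04e10 photons

Total energy: E_total = P·t = 5.82e-6 × 15.9 = 9.254e-5 J.
Per-photon energy: E = 3.047e-15 J.
N = E_total / E_photon = 3.04e10.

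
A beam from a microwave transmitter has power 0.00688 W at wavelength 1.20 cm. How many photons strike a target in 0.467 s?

1.94e20 photons

Total energy: E_total = P·t = 0.00688 × 0.467 = 0.003213 J.
Per-photon energy: E = 1.655e-23 J.
N = E_total / E_photon = 1.94e20.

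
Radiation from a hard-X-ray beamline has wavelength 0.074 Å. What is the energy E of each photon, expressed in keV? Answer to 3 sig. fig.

168 keV

Convert to SI: λ = 0.074 Å = 7.4e-12 m.
Since E = hc/λ for a photon, E = 2.684e-14 J.
Converting to keV: E = 167.5 keV ≈ 168 keV.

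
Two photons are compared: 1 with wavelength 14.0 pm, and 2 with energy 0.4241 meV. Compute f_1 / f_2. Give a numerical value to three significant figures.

f_1 = 2.141e19 Hz (from wavelength = 14.0 pm, via f = c/λ).
f_2 = 1.025e11 Hz (from energy = 0.4241 meV, via f = E/h).
Ratio = 2.141e19 / 1.025e11 = 2.09e8.

2.09e8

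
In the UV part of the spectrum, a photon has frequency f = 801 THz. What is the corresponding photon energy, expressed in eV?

In SI units: f = 801 THz = 8.01 × 10^14 Hz.
Apply E = hf: E = 5.307 × 10^-19 J.
Converting to eV: E = 3.313 eV ≈ 3.31 eV.

3.31 eV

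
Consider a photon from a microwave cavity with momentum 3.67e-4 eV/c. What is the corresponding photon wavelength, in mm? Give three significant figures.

3.38 mm

In SI units: p = 3.67e-4 eV/c = 1.9614e-31 kg·m/s.
For a photon λ = h/p, so λ = 0.003378 m.
Converting to mm: λ = 3.378 mm ≈ 3.38 mm.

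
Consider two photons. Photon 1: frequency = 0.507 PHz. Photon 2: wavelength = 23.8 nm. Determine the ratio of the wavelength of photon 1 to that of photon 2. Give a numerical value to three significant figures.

24.8

λ_1 = 5.913 × 10^-7 m (from frequency = 0.507 PHz, via λ = c/f).
λ_2 = 2.380 × 10^-8 m (from wavelength = 23.8 nm, via λ given directly).
Ratio = 5.913 × 10^-7 / 2.380 × 10^-8 = 24.8.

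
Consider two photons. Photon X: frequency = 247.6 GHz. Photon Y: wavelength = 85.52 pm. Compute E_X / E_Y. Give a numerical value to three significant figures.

E_X = 1.641 × 10^-22 J (from frequency = 247.6 GHz, via E = hf).
E_Y = 2.323 × 10^-15 J (from wavelength = 85.52 pm, via E = hc/λ).
Ratio = 1.641 × 10^-22 / 2.323 × 10^-15 = 7.06 × 10^-8.

7.06 × 10^-8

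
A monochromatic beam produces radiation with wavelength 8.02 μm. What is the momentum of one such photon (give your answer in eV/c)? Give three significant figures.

Use h = 6.62607015·10^-34 J·s, c = 2.99792458·10^8 m/s, 1 eV = 1.602176634·10^-19 J.
In SI units: λ = 8.02 μm = 8.02·10^-6 m.
Apply p = h/λ: p = 8.262·10^-29 kg·m/s.
Converting to eV/c: p = 0.1546 eV/c ≈ 0.155 eV/c.

0.155 eV/c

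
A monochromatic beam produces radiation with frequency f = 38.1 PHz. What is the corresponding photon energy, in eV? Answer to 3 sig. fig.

(h = 6.62607015 × 10^-34 J·s, 1 eV = 1.602176634 × 10^-19 J.)
Convert to SI: f = 38.1 PHz = 3.81 × 10^16 Hz.
Apply E = hf: E = 2.525 × 10^-17 J.
Converting to eV: E = 157.6 eV ≈ 158 eV.

158 eV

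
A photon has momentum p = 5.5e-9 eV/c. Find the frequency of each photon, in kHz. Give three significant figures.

1330 kHz

Convert to SI: p = 5.5e-9 eV/c = 2.9394e-36 kg·m/s.
Apply f = pc/h: f = 1.330e6 Hz.
Converting to kHz: f = 1330 kHz ≈ 1330 kHz.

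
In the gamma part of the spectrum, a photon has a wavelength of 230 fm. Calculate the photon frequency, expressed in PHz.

1.30e6 PHz

(c = 2.99792458e8 m/s.)
First convert: λ = 230 fm = 2.30e-13 m.
For a photon f = c/λ, so f = 1.303e21 Hz.
Converting to PHz: f = 1.303e6 PHz ≈ 1.30e6 PHz.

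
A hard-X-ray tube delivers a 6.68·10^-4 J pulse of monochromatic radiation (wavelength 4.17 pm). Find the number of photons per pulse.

Per-photon energy: E = 4.764·10^-14 J (from wavelength = 4.17 pm).
N = E_total / E_photon = 6.68·10^-4 J / 4.764·10^-14 J = 1.40·10^10.

1.40·10^10 photons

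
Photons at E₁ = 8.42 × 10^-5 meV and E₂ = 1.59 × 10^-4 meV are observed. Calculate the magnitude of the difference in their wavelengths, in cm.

Using λ = hc/E: λ₁ = 14.72 m, λ₂ = 7.798 m.
|Δλ| = |14.72 − 7.798| = 6.93 m = 693 cm.

693 cm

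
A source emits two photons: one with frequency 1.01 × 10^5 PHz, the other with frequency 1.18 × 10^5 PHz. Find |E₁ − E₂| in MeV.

0.0703 MeV

Using E = hf: E₁ = 6.692 × 10^-14 J, E₂ = 7.819 × 10^-14 J.
|ΔE| = |6.692 × 10^-14 − 7.819 × 10^-14| = 1.13 × 10^-14 J = 0.0703 MeV.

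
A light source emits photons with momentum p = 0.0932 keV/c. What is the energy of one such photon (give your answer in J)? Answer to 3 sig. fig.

1.49·10^-17 J

Convert to SI: p = 0.0932 keV/c = 4.9809·10^-26 kg·m/s.
The photon relation is E = pc, giving E = 1.493·10^-17 J.
So E ≈ 1.49·10^-17 J.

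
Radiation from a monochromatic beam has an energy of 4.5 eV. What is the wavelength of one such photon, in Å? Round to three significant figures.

Use h = 6.62607015 × 10^-34 J·s, c = 2.99792458 × 10^8 m/s, 1 eV = 1.602176634 × 10^-19 J.
First convert: E = 4.5 eV = 7.2098 × 10^-19 J.
The photon relation is λ = hc/E, giving λ = 2.755 × 10^-7 m.
Converting to Å: λ = 2755 Å ≈ 2760 Å.

2760 Å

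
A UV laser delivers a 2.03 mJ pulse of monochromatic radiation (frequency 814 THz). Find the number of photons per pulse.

Per-photon energy: E = 5.394e-19 J (from frequency = 814 THz).
N = E_total / E_photon = 0.00203 J / 5.394e-19 J = 3.76e15.

3.76e15 photons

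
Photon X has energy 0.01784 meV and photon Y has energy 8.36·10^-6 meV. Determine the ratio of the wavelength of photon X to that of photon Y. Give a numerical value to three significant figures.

λ_X = 0.06950 m (from energy = 0.01784 meV, via λ = hc/E).
λ_Y = 148.3 m (from energy = 8.36·10^-6 meV, via λ = hc/E).
Ratio = 0.06950 / 148.3 = 4.69·10^-4.

4.69·10^-4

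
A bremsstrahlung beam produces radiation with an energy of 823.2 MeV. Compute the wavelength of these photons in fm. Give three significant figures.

1.51 fm

(h = 6.62607015e-34 J·s, c = 2.99792458e8 m/s, 1 eV = 1.602176634e-19 J.)
Convert to SI: E = 823.2 MeV = 1.3189e-10 J.
Apply λ = hc/E: λ = 1.506e-15 m.
Converting to fm: λ = 1.506 fm ≈ 1.51 fm.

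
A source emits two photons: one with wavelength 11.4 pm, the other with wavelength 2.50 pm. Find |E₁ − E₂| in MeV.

Using E = hc/λ: E₁ = 1.742 × 10^-14 J, E₂ = 7.946 × 10^-14 J.
|ΔE| = |1.742 × 10^-14 − 7.946 × 10^-14| = 6.20 × 10^-14 J = 0.387 MeV.

0.387 MeV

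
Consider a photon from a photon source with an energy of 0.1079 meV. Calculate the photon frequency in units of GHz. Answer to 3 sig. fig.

Convert to SI: E = 0.1079 meV = 1.7287 × 10^-23 J.
The photon relation is f = E/h, giving f = 2.609 × 10^10 Hz.
Converting to GHz: f = 26.09 GHz ≈ 26.1 GHz.

26.1 GHz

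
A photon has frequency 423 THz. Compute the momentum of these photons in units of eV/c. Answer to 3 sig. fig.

Take h = 6.62607015e-34 J·s, c = 2.99792458e8 m/s, 1 eV = 1.602176634e-19 J.
First convert: f = 423 THz = 4.23e14 Hz.
Apply p = hf/c: p = 9.349e-28 kg·m/s.
Converting to eV/c: p = 1.749 eV/c ≈ 1.75 eV/c.

1.75 eV/c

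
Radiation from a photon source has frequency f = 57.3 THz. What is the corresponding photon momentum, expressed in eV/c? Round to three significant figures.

0.237 eV/c

(h = 6.62607015 × 10^-34 J·s, c = 2.99792458 × 10^8 m/s, 1 eV = 1.602176634 × 10^-19 J.)
In SI units: f = 57.3 THz = 5.73 × 10^13 Hz.
Apply p = hf/c: p = 1.266 × 10^-28 kg·m/s.
Converting to eV/c: p = 0.2370 eV/c ≈ 0.237 eV/c.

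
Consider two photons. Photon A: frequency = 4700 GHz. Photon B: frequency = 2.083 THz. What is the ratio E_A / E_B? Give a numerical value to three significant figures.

2.26

E_A = 3.114e-21 J (from frequency = 4700 GHz, via E = hf).
E_B = 1.380e-21 J (from frequency = 2.083 THz, via E = hf).
Ratio = 3.114e-21 / 1.380e-21 = 2.26.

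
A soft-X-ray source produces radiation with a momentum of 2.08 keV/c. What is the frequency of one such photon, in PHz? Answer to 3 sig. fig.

First convert: p = 2.08 keV/c = 1.1116 × 10^-24 kg·m/s.
The photon relation is f = pc/h, giving f = 5.029 × 10^17 Hz.
Converting to PHz: f = 502.9 PHz ≈ 503 PHz.

503 PHz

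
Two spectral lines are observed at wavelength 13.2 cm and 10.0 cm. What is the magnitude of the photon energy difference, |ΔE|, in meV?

Using E = hc/λ: E₁ = 1.505 × 10^-24 J, E₂ = 1.986 × 10^-24 J.
|ΔE| = |1.505 × 10^-24 − 1.986 × 10^-24| = 4.82 × 10^-25 J = 3.01 × 10^-3 meV.

3.01 × 10^-3 meV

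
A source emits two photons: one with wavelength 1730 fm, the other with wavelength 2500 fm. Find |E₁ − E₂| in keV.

221 keV

Using E = hc/λ: E₁ = 1.148 × 10^-13 J, E₂ = 7.946 × 10^-14 J.
|ΔE| = |1.148 × 10^-13 − 7.946 × 10^-14| = 3.54 × 10^-14 J = 221 keV.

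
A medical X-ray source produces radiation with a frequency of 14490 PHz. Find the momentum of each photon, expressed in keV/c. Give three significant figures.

Take h = 6.62607015 × 10^-34 J·s, c = 2.99792458 × 10^8 m/s, 1 eV = 1.602176634 × 10^-19 J.
First convert: f = 14490 PHz = 1.449 × 10^19 Hz.
For a photon p = hf/c, so p = 3.203 × 10^-23 kg·m/s.
Converting to keV/c: p = 59.93 keV/c ≈ 59.9 keV/c.

59.9 keV/c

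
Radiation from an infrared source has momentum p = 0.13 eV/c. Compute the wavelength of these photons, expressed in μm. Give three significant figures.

9.54 μm

First convert: p = 0.13 eV/c = 6.9476e-29 kg·m/s.
Since λ = h/p for a photon, λ = 9.537e-6 m.
Converting to μm: λ = 9.537 μm ≈ 9.54 μm.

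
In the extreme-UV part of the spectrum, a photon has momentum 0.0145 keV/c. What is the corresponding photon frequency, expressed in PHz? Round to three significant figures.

Take h = 6.62607015·10^-34 J·s, c = 2.99792458·10^8 m/s, 1 eV = 1.602176634·10^-19 J.
First convert: p = 0.0145 keV/c = 7.7492·10^-27 kg·m/s.
The photon relation is f = pc/h, giving f = 3.506·10^15 Hz.
Converting to PHz: f = 3.506 PHz ≈ 3.51 PHz.

3.51 PHz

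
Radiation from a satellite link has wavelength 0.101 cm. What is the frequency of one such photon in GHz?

297 GHz

Convert to SI: λ = 0.101 cm = 0.00101 m.
For a photon f = c/λ, so f = 2.968 × 10^11 Hz.
Converting to GHz: f = 296.8 GHz ≈ 297 GHz.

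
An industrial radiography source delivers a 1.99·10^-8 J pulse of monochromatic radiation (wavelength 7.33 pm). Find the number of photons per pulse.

Per-photon energy: E = 2.710·10^-14 J (from wavelength = 7.33 pm).
N = E_total / E_photon = 1.99·10^-8 J / 2.710·10^-14 J = 7.34·10^5.

7.34·10^5 photons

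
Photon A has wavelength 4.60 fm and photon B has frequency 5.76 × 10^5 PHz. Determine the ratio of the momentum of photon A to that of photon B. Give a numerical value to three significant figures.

p_A = 1.440 × 10^-19 kg·m/s (from wavelength = 4.60 fm, via p = h/λ).
p_B = 1.273 × 10^-21 kg·m/s (from frequency = 5.76 × 10^5 PHz, via p = hf/c).
Ratio = 1.440 × 10^-19 / 1.273 × 10^-21 = 113.

113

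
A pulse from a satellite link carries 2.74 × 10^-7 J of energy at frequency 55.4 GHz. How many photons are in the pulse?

7.46 × 10^15 photons

Per-photon energy: E = 3.671 × 10^-23 J (from frequency = 55.4 GHz).
N = E_total / E_photon = 2.74 × 10^-7 J / 3.671 × 10^-23 J = 7.46 × 10^15.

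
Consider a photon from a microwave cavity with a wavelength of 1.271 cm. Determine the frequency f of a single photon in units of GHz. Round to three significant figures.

23.6 GHz

In SI units: λ = 1.271 cm = 0.01271 m.
Since f = c/λ for a photon, f = 2.359 × 10^10 Hz.
Converting to GHz: f = 23.59 GHz ≈ 23.6 GHz.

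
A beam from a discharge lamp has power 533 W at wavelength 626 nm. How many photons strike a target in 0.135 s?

Total energy: E_total = P·t = 533 × 0.135 = 71.95 J.
Per-photon energy: E = 3.173e-19 J.
N = E_total / E_photon = 2.27e20.

2.27e20 photons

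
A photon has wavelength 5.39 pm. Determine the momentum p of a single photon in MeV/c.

0.230 MeV/c

Convert to SI: λ = 5.39 pm = 5.39e-12 m.
For a photon p = h/λ, so p = 1.229e-22 kg·m/s.
Converting to MeV/c: p = 0.2300 MeV/c ≈ 0.230 MeV/c.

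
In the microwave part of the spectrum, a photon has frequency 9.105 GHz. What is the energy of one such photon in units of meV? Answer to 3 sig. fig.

In SI units: f = 9.105 GHz = 9.105e9 Hz.
The photon relation is E = hf, giving E = 6.033e-24 J.
Converting to meV: E = 0.03766 meV ≈ 0.0377 meV.

0.0377 meV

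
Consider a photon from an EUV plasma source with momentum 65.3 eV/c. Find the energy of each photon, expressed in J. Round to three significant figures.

Use c = 2.99792458e8 m/s, 1 eV = 1.602176634e-19 J.
In SI units: p = 65.3 eV/c = 3.4898e-26 kg·m/s.
For a photon E = pc, so E = 1.046e-17 J.
So E ≈ 1.05e-17 J.

1.05e-17 J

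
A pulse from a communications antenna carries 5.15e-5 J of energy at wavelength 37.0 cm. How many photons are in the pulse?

9.59e19 photons

Per-photon energy: E = 5.369e-25 J (from wavelength = 37.0 cm).
N = E_total / E_photon = 5.15e-5 J / 5.369e-25 J = 9.59e19.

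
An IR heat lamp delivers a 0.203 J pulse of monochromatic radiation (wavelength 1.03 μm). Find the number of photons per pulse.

1.05e18 photons

Per-photon energy: E = 1.929e-19 J (from wavelength = 1.03 μm).
N = E_total / E_photon = 0.203 J / 1.929e-19 J = 1.05e18.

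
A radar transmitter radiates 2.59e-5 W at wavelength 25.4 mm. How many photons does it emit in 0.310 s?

Total energy: E_total = P·t = 2.59e-5 × 0.310 = 8.029e-6 J.
Per-photon energy: E = 7.821e-24 J.
N = E_total / E_photon = 1.03e18.

1.03e18 photons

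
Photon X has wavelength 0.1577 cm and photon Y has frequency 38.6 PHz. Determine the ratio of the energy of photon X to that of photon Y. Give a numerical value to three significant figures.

4.92 × 10^-6

E_X = 1.260 × 10^-22 J (from wavelength = 0.1577 cm, via E = hc/λ).
E_Y = 2.558 × 10^-17 J (from frequency = 38.6 PHz, via E = hf).
Ratio = 1.260 × 10^-22 / 2.558 × 10^-17 = 4.92 × 10^-6.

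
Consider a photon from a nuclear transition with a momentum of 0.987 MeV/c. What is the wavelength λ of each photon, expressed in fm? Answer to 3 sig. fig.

Use h = 6.62607015 × 10^-34 J·s, c = 2.99792458 × 10^8 m/s, 1 eV = 1.602176634 × 10^-19 J.
Convert to SI: p = 0.987 MeV/c = 5.2748 × 10^-22 kg·m/s.
The photon relation is λ = h/p, giving λ = 1.256 × 10^-12 m.
Converting to fm: λ = 1256 fm ≈ 1260 fm.

1260 fm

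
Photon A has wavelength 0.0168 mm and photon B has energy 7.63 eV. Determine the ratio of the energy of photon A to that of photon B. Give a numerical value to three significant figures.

E_A = 1.182 × 10^-20 J (from wavelength = 0.0168 mm, via E = hc/λ).
E_B = 1.222 × 10^-18 J (from energy = 7.63 eV, via E given directly).
Ratio = 1.182 × 10^-20 / 1.222 × 10^-18 = 9.67 × 10^-3.

9.67 × 10^-3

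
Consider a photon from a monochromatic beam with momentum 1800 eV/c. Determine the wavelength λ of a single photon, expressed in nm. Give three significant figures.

Take h = 6.62607015·10^-34 J·s, c = 2.99792458·10^8 m/s, 1 eV = 1.602176634·10^-19 J.
First convert: p = 1800 eV/c = 9.6197·10^-25 kg·m/s.
Since λ = h/p for a photon, λ = 6.888·10^-10 m.
Converting to nm: λ = 0.6888 nm ≈ 0.689 nm.

0.689 nm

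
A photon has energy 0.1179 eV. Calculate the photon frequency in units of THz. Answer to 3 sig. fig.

28.5 THz

First convert: E = 0.1179 eV = 1.8890e-20 J.
The photon relation is f = E/h, giving f = 2.851e13 Hz.
Converting to THz: f = 28.51 THz ≈ 28.5 THz.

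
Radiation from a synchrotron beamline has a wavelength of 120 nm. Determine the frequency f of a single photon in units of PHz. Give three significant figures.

(c = 2.99792458e8 m/s.)
Convert to SI: λ = 120 nm = 1.2e-7 m.
The photon relation is f = c/λ, giving f = 2.498e15 Hz.
Converting to PHz: f = 2.498 PHz ≈ 2.50 PHz.

2.50 PHz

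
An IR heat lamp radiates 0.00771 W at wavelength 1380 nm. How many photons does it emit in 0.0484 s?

2.59·10^15 photons

Total energy: E_total = P·t = 0.00771 × 0.0484 = 3.732·10^-4 J.
Per-photon energy: E = 1.439·10^-19 J.
N = E_total / E_photon = 2.59·10^15.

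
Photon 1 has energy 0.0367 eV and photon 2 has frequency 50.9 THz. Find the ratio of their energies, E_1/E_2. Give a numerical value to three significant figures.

E_1 = 5.880e-21 J (from energy = 0.0367 eV, via E given directly).
E_2 = 3.373e-20 J (from frequency = 50.9 THz, via E = hf).
Ratio = 5.880e-21 / 3.373e-20 = 0.174.

0.174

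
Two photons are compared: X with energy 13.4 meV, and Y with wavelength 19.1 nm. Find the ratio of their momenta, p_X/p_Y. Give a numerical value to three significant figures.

p_X = 7.161·10^-30 kg·m/s (from energy = 13.4 meV, via p = E/c).
p_Y = 3.469·10^-26 kg·m/s (from wavelength = 19.1 nm, via p = h/λ).
Ratio = 7.161·10^-30 / 3.469·10^-26 = 2.06·10^-4.

2.06·10^-4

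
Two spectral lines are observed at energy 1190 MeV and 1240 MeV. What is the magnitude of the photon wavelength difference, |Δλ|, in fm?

0.0420 fm

Using λ = hc/E: λ₁ = 1.042e-15 m, λ₂ = 9.999e-16 m.
|Δλ| = |1.042e-15 − 9.999e-16| = 4.20e-17 m = 0.0420 fm.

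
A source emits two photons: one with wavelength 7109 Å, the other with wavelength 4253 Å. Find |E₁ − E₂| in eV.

1.17 eV

Using E = hc/λ: E₁ = 2.7943 × 10^-19 J, E₂ = 4.6707 × 10^-19 J.
|ΔE| = |2.7943 × 10^-19 − 4.6707 × 10^-19| = 1.88 × 10^-19 J = 1.17 eV.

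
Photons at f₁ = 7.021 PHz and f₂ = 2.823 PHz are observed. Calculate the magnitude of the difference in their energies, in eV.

17.4 eV

Using E = hf: E₁ = 4.6522 × 10^-18 J, E₂ = 1.8705 × 10^-18 J.
|ΔE| = |4.6522 × 10^-18 − 1.8705 × 10^-18| = 2.78 × 10^-18 J = 17.4 eV.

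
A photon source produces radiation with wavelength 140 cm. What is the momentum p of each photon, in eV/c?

8.86e-7 eV/c

Use h = 6.62607015e-34 J·s, c = 2.99792458e8 m/s, 1 eV = 1.602176634e-19 J.
Convert to SI: λ = 140 cm = 1.40 m.
The photon relation is p = h/λ, giving p = 4.733e-34 kg·m/s.
Converting to eV/c: p = 8.856e-7 eV/c ≈ 8.86e-7 eV/c.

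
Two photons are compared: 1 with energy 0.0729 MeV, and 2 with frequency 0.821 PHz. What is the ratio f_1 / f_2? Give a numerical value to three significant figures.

f_1 = 1.763e19 Hz (from energy = 0.0729 MeV, via f = E/h).
f_2 = 8.210e14 Hz (from frequency = 0.821 PHz, via f given directly).
Ratio = 1.763e19 / 8.210e14 = 2.15e4.

2.15e4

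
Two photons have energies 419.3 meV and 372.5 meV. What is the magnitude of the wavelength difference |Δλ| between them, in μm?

0.372 μm

Using λ = hc/E: λ₁ = 2.9569e-6 m, λ₂ = 3.3284e-6 m.
|Δλ| = |2.9569e-6 − 3.3284e-6| = 3.72e-7 m = 0.372 μm.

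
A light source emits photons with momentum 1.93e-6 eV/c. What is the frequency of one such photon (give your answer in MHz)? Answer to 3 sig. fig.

Take h = 6.62607015e-34 J·s, c = 2.99792458e8 m/s, 1 eV = 1.602176634e-19 J.
In SI units: p = 1.93e-6 eV/c = 1.0314e-33 kg·m/s.
Apply f = pc/h: f = 4.667e8 Hz.
Converting to MHz: f = 466.7 MHz ≈ 467 MHz.

467 MHz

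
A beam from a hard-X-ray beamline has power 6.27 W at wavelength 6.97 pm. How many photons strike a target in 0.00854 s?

1.88 × 10^12 photons

Total energy: E_total = P·t = 6.27 × 0.00854 = 0.05355 J.
Per-photon energy: E = 2.850 × 10^-14 J.
N = E_total / E_photon = 1.88 × 10^12.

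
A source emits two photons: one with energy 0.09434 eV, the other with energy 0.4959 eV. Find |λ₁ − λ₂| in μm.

10.6 μm

Using λ = hc/E: λ₁ = 1.3142·10^-5 m, λ₂ = 2.5002·10^-6 m.
|Δλ| = |1.3142·10^-5 − 2.5002·10^-6| = 1.06·10^-5 m = 10.6 μm.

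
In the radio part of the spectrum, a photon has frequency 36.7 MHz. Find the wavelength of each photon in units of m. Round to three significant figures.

8.17 m

Take c = 2.99792458 × 10^8 m/s.
In SI units: f = 36.7 MHz = 3.67 × 10^7 Hz.
Apply λ = c/f: λ = 8.169 m.
So λ ≈ 8.17 m.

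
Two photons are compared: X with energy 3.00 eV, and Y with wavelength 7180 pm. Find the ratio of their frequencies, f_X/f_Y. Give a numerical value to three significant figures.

0.0174

f_X = 7.254e14 Hz (from energy = 3.00 eV, via f = E/h).
f_Y = 4.175e16 Hz (from wavelength = 7180 pm, via f = c/λ).
Ratio = 7.254e14 / 4.175e16 = 0.0174.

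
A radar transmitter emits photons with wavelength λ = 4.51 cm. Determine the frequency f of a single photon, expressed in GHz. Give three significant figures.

6.65 GHz

First convert: λ = 4.51 cm = 0.0451 m.
Apply f = c/λ: f = 6.647e9 Hz.
Converting to GHz: f = 6.647 GHz ≈ 6.65 GHz.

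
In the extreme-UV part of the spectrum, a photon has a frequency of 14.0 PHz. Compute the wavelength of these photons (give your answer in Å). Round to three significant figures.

Take c = 2.99792458e8 m/s.
Convert to SI: f = 14.0 PHz = 1.40e16 Hz.
The photon relation is λ = c/f, giving λ = 2.141e-8 m.
Converting to Å: λ = 214.1 Å ≈ 214 Å.

214 Å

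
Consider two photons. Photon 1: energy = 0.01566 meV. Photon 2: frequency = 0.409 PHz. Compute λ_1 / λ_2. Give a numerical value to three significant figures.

λ_1 = 0.07917 m (from energy = 0.01566 meV, via λ = hc/E).
λ_2 = 7.330e-7 m (from frequency = 0.409 PHz, via λ = c/f).
Ratio = 0.07917 / 7.330e-7 = 1.08e5.

1.08e5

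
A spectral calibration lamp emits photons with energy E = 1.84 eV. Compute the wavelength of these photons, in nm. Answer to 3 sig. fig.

674 nm

Use h = 6.62607015e-34 J·s, c = 2.99792458e8 m/s, 1 eV = 1.602176634e-19 J.
In SI units: E = 1.84 eV = 2.9480e-19 J.
The photon relation is λ = hc/E, giving λ = 6.738e-7 m.
Converting to nm: λ = 673.8 nm ≈ 674 nm.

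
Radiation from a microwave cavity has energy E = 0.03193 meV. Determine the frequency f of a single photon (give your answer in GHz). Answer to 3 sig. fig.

7.72 GHz

Take h = 6.62607015 × 10^-34 J·s, 1 eV = 1.602176634 × 10^-19 J.
First convert: E = 0.03193 meV = 5.1157 × 10^-24 J.
Since f = E/h for a photon, f = 7.721 × 10^9 Hz.
Converting to GHz: f = 7.721 GHz ≈ 7.72 GHz.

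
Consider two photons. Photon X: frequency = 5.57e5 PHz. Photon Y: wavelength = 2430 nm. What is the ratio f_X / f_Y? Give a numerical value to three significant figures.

f_X = 5.570e20 Hz (from frequency = 5.57e5 PHz, via f given directly).
f_Y = 1.234e14 Hz (from wavelength = 2430 nm, via f = c/λ).
Ratio = 5.570e20 / 1.234e14 = 4.51e6.

4.51e6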